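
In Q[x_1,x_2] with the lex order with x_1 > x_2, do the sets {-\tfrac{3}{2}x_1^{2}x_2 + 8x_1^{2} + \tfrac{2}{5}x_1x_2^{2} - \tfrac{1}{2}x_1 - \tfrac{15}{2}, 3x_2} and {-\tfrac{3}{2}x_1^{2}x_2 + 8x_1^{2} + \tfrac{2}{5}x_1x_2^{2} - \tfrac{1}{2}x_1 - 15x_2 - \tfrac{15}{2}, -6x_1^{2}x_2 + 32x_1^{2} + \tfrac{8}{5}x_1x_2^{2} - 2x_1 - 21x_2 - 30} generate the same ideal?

Yes, the ideals are equal.

Equality of ideals is decidable: compute both reduced Gröbner bases (unique for the ordering) and check whether they agree.
Buchberger on the first generating set:
f_1 = -\tfrac{3}{2}x_1^{2}x_2 + 8x_1^{2} + \tfrac{2}{5}x_1x_2^{2} - \tfrac{1}{2}x_1 - \tfrac{15}{2}, LT = x_1^{2}x_2.
f_2 = 3x_2, LT = x_2.

S(f_1,f_2): lcm = x_1^{2}x_2. S = -\tfrac{16}{3}x_1^{2} - \tfrac{4}{15}x_1x_2^{2} + \tfrac{1}{3}x_1 + 5.
  leading term x_1^{2}: no divisor's leading term divides it; move -\tfrac{16}{3}x_1^{2} to the remainder.
  leading term x_1x_2^{2}: subtract (-\tfrac{4}{45}x_1x_2)·f_2 from -\tfrac{4}{15}x_1x_2^{2} + \tfrac{1}{3}x_1 + 5 → \tfrac{1}{3}x_1 + 5
  leading term x_1: no divisor's leading term divides it; move \tfrac{1}{3}x_1 to the remainder.
  leading term 1: no divisor's leading term divides it; move 5 to the remainder.
  remainder -\tfrac{16}{3}x_1^{2} + \tfrac{1}{3}x_1 + 5 ≠ 0; add g_3 = -\tfrac{16}{3}x_1^{2} + \tfrac{1}{3}x_1 + 5 to the basis.

The other S-polynomials (S(f_1,g_3), S(f_2,g_3)) all reduce to 0 modulo the current basis, so we have a Gröbner basis.
Inter-reduce: drop elements whose leading term is divisible by another's, tail-reduce, and make monic.
Reduced Gröbner basis: {x_1^{2} - \tfrac{1}{16}x_1 - \tfrac{15}{16}, x_2}.

Buchberger on the second generating set:
h_1 = -\tfrac{3}{2}x_1^{2}x_2 + 8x_1^{2} + \tfrac{2}{5}x_1x_2^{2} - \tfrac{1}{2}x_1 - 15x_2 - \tfrac{15}{2}, LT = x_1^{2}x_2.
h_2 = -6x_1^{2}x_2 + 32x_1^{2} + \tfrac{8}{5}x_1x_2^{2} - 2x_1 - 21x_2 - 30, LT = x_1^{2}x_2.

S(h_1,h_2): lcm = x_1^{2}x_2. S = \tfrac{13}{2}x_2.
  leading term x_2: no divisor's leading term divides it; move \tfrac{13}{2}x_2 to the remainder.
  remainder \tfrac{13}{2}x_2 ≠ 0; add k_3 = \tfrac{13}{2}x_2 to the basis.

S(h_1,k_3): lcm = x_1^{2}x_2. S = -\tfrac{16}{3}x_1^{2} - \tfrac{4}{15}x_1x_2^{2} + \tfrac{1}{3}x_1 + 10x_2 + 5.
  leading term x_1^{2}: no divisor's leading term divides it; move -\tfrac{16}{3}x_1^{2} to the remainder.
  leading term x_1x_2^{2}: subtract (-\tfrac{8}{195}x_1x_2)·k_3 from -\tfrac{4}{15}x_1x_2^{2} + \tfrac{1}{3}x_1 + 10x_2 + 5 → \tfrac{1}{3}x_1 + 10x_2 + 5
  leading term x_1: no divisor's leading term divides it; move \tfrac{1}{3}x_1 to the remainder.
  leading term x_2: subtract (\tfrac{20}{13})·k_3 from 10x_2 + 5 → 5
  leading term 1: no divisor's leading term divides it; move 5 to the remainder.
  remainder -\tfrac{16}{3}x_1^{2} + \tfrac{1}{3}x_1 + 5 ≠ 0; add k_4 = -\tfrac{16}{3}x_1^{2} + \tfrac{1}{3}x_1 + 5 to the basis.

The other S-polynomials (S(h_2,k_3), S(h_1,k_4), S(h_2,k_4), S(k_3,k_4)) all reduce to 0 modulo the current basis, so we have a Gröbner basis.
Inter-reduce: drop elements whose leading term is divisible by another's, tail-reduce, and make monic.
Reduced Gröbner basis: {x_1^{2} - \tfrac{1}{16}x_1 - \tfrac{15}{16}, x_2}.

Same reduced basis, so the two generating sets span the same ideal.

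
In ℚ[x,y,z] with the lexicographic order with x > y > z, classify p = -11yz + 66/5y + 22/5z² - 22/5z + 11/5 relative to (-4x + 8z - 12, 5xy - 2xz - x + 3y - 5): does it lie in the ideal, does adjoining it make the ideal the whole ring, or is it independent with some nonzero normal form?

-11yz + 66/5y + 22/5z² - 22/5z + 11/5 lies in I (it reduces to 0).

First compute the reduced Gröbner basis of I by Buchberger's algorithm.
f_1 = -4x + 8z - 12, LT = x.
f_2 = 5xy - 2xz - x + 3y - 5, LT = xy.

S(f_1,f_2): lcm = xy. S = ⅖xz + ⅕x - 2yz + 12/5y + 1.
  leading term xz: subtract (-1/10z)·f_1 from ⅖xz + ⅕x - 2yz + 12/5y + 1 → ⅕x - 2yz + 12/5y + ⅘z² - 6/5z + 1
  leading term x: subtract (-1/20)·f_1 from ⅕x - 2yz + 12/5y + ⅘z² - 6/5z + 1 → -2yz + 12/5y + ⅘z² - ⅘z + ⅖
  leading term yz: no divisor's leading term divides it; move -2yz to the remainder.
  leading term y: no divisor's leading term divides it; move 12/5y to the remainder.
  leading term z²: no divisor's leading term divides it; move ⅘z² to the remainder.
  leading term z: no divisor's leading term divides it; move -⅘z to the remainder.
  leading term 1: no divisor's leading term divides it; move ⅖ to the remainder.
  remainder -2yz + 12/5y + ⅘z² - ⅘z + ⅖ ≠ 0; add h_3 = -2yz + 12/5y + ⅘z² - ⅘z + ⅖ to the basis.

The other S-polynomials (S(f_1,h_3), S(f_2,h_3)) all reduce to 0 modulo the current basis, so we have a Gröbner basis.
Inter-reduce: drop elements whose leading term is divisible by another's, tail-reduce, and make monic.
Reduced Gröbner basis: {x - 2z + 3, yz - 6/5y - ⅖z² + ⅖z - ⅕}.
Label its elements g_1 = x - 2z + 3, g_2 = yz - 6/5y - ⅖z² + ⅖z - ⅕.

Reduce p = -11yz + 66/5y + 22/5z² - 22/5z + 11/5 modulo G:
  leading term yz: subtract (-11)·g_2 from -11yz + 66/5y + 22/5z² - 22/5z + 11/5 → 0
  normal form = 0.
Since the normal form is 0, p ∈ I.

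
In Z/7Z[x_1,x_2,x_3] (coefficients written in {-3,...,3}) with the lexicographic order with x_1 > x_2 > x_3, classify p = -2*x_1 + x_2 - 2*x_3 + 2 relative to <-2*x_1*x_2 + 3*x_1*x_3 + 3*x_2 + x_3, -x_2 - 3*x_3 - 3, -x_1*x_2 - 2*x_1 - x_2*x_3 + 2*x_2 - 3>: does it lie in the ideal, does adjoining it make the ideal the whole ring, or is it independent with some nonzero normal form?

-2*x_1 + x_2 - 2*x_3 + 2 is independent of I; its normal form modulo I is x_3**2 - 2*x_3 - 3.

First compute the reduced Gröbner basis of I by Buchberger's algorithm.
f_1 = -2*x_1*x_2 + 3*x_1*x_3 + 3*x_2 + x_3, LT = x_1*x_2.
f_2 = -x_2 - 3*x_3 - 3, LT = x_2.
f_3 = -x_1*x_2 - 2*x_1 - x_2*x_3 + 2*x_2 - 3, LT = x_1*x_2.

S(f_1,f_2): lcm = x_1*x_2. S = -x_1*x_3 - 3*x_1 + 2*x_2 + 3*x_3.
  leading term x_1*x_3: no divisor's leading term divides it; move -x_1*x_3 to the remainder.
  leading term x_1: no divisor's leading term divides it; move -3*x_1 to the remainder.
  leading term x_2: subtract (-2)·f_2 from 2*x_2 + 3*x_3 → -3*x_3 + 1
  leading term x_3: no divisor's leading term divides it; move -3*x_3 to the remainder.
  leading term 1: no divisor's leading term divides it; move 1 to the remainder.
  remainder -x_1*x_3 - 3*x_1 - 3*x_3 + 1 ≠ 0; add h_4 = -x_1*x_3 - 3*x_1 - 3*x_3 + 1 to the basis.

S(f_1,f_3): lcm = x_1*x_2. S = 2*x_1*x_3 - 2*x_1 - x_2*x_3 - 3*x_2 + 3*x_3 - 3.
  leading term x_1*x_3: subtract (-2)·h_4 from 2*x_1*x_3 - 2*x_1 - x_2*x_3 - 3*x_2 + 3*x_3 - 3 → -x_1 - x_2*x_3 - 3*x_2 - 3*x_3 - 1
  leading term x_1: no divisor's leading term divides it; move -x_1 to the remainder.
  leading term x_2*x_3: subtract (x_3)·f_2 from -x_2*x_3 - 3*x_2 - 3*x_3 - 1 → -3*x_2 + 3*x_3**2 - 1
  leading term x_2: subtract (3)·f_2 from -3*x_2 + 3*x_3**2 - 1 → 3*x_3**2 + 2*x_3 + 1
  leading term x_3**2: no divisor's leading term divides it; move 3*x_3**2 to the remainder.
  leading term x_3: no divisor's leading term divides it; move 2*x_3 to the remainder.
  leading term 1: no divisor's leading term divides it; move 1 to the remainder.
  remainder -x_1 + 3*x_3**2 + 2*x_3 + 1 ≠ 0; add h_5 = -x_1 + 3*x_3**2 + 2*x_3 + 1 to the basis.

S(f_3,h_4): lcm = x_1*x_2*x_3. S = -3*x_1*x_2 + 2*x_1*x_3 + x_2*x_3**2 + 2*x_2*x_3 + x_2 + 3*x_3.
  leading term x_1*x_2: subtract (-2)·f_1 from -3*x_1*x_2 + 2*x_1*x_3 + x_2*x_3**2 + 2*x_2*x_3 + x_2 + 3*x_3 → x_1*x_3 + x_2*x_3**2 + 2*x_2*x_3 - 2*x_3
  leading term x_1*x_3: subtract (-1)·h_4 from x_1*x_3 + x_2*x_3**2 + 2*x_2*x_3 - 2*x_3 → -3*x_1 + x_2*x_3**2 + 2*x_2*x_3 + 2*x_3 + 1
  leading term x_1: subtract (3)·h_5 from -3*x_1 + x_2*x_3**2 + 2*x_2*x_3 + 2*x_3 + 1 → x_2*x_3**2 + 2*x_2*x_3 - 2*x_3**2 + 3*x_3 - 2
  leading term x_2*x_3**2: subtract (-x_3**2)·f_2 from x_2*x_3**2 + 2*x_2*x_3 - 2*x_3**2 + 3*x_3 - 2 → 2*x_2*x_3 - 3*x_3**3 + 2*x_3**2 + 3*x_3 - 2
  leading term x_2*x_3: subtract (-2*x_3)·f_2 from 2*x_2*x_3 - 3*x_3**3 + 2*x_3**2 + 3*x_3 - 2 → -3*x_3**3 + 3*x_3**2 - 3*x_3 - 2
  leading term x_3**3: no divisor's leading term divides it; move -3*x_3**3 to the remainder.
  leading term x_3**2: no divisor's leading term divides it; move 3*x_3**2 to the remainder.
  leading term x_3: no divisor's leading term divides it; move -3*x_3 to the remainder.
  leading term 1: no divisor's leading term divides it; move -2 to the remainder.
  remainder -3*x_3**3 + 3*x_3**2 - 3*x_3 - 2 ≠ 0; add h_6 = -3*x_3**3 + 3*x_3**2 - 3*x_3 - 2 to the basis.

The other S-polynomials (S(f_2,f_3), S(f_1,h_4), S(f_2,h_4), S(f_1,h_5), S(f_2,h_5), S(f_3,h_5), S(h_4,h_5), S(f_1,h_6), S(f_2,h_6), S(f_3,h_6), S(h_4,h_6), S(h_5,h_6)) all reduce to 0 modulo the current basis, so we have a Gröbner basis.
Inter-reduce: drop elements whose leading term is divisible by another's, tail-reduce, and make monic.
Reduced Gröbner basis: {x_1 - 3*x_3**2 - 2*x_3 - 1, x_2 + 3*x_3 + 3, x_3**3 - x_3**2 + x_3 + 3}.
Label its elements g_1 = x_1 - 3*x_3**2 - 2*x_3 - 1, g_2 = x_2 + 3*x_3 + 3, g_3 = x_3**3 - x_3**2 + x_3 + 3.

Reduce p = -2*x_1 + x_2 - 2*x_3 + 2 modulo G:
  leading term x_1: subtract (-2)·g_1 from -2*x_1 + x_2 - 2*x_3 + 2 → x_2 + x_3**2 + x_3
  leading term x_2: subtract (1)·g_2 from x_2 + x_3**2 + x_3 → x_3**2 - 2*x_3 - 3
  leading term x_3**2: no divisor's leading term divides it; move x_3**2 to the remainder.
  leading term x_3: no divisor's leading term divides it; move -2*x_3 to the remainder.
  leading term 1: no divisor's leading term divides it; move -3 to the remainder.
  normal form = x_3**2 - 2*x_3 - 3.
The normal form is nonzero, so p ∉ I. Since p minus its normal form lies in I, I + (p) = I + (r) where r = x_3**2 - 2*x_3 - 3; decide whether this ideal is the whole ring.
Run Buchberger on G together with r (pairs among the g_i already reduce to 0 since G is a Gröbner basis):
g_1 = x_1 - 3*x_3**2 - 2*x_3 - 1, LT = x_1.
g_2 = x_2 + 3*x_3 + 3, LT = x_2.
g_3 = x_3**3 - x_3**2 + x_3 + 3, LT = x_3**3.
r = x_3**2 - 2*x_3 - 3, LT = x_3**2.

S(g_3,r): lcm = x_3**3. S = x_3**2 - 3*x_3 + 3.
  leading term x_3**2: subtract (1)·r from x_3**2 - 3*x_3 + 3 → -x_3 - 1
  leading term x_3: no divisor's leading term divides it; move -x_3 to the remainder.
  leading term 1: no divisor's leading term divides it; move -1 to the remainder.
  remainder -x_3 - 1 ≠ 0; add m_5 = -x_3 - 1 to the basis.

The other S-polynomials (S(g_1,g_2), S(g_1,g_3), S(g_1,r), S(g_2,g_3), S(g_2,r), S(g_1,m_5), S(g_2,m_5), S(g_3,m_5), S(r,m_5)) all reduce to 0 modulo the current basis, so we have a Gröbner basis.
Inter-reduce: drop elements whose leading term is divisible by another's, tail-reduce, and make monic.
Reduced Gröbner basis: {x_1 - 2, x_2, x_3 + 1}.
The reduced Gröbner basis of I + (p) is {x_1 - 2, x_2, x_3 + 1} ≠ {1}, a proper ideal, so the enlarged system stays consistent: p is independent of I, with normal form x_3**2 - 2*x_3 - 3.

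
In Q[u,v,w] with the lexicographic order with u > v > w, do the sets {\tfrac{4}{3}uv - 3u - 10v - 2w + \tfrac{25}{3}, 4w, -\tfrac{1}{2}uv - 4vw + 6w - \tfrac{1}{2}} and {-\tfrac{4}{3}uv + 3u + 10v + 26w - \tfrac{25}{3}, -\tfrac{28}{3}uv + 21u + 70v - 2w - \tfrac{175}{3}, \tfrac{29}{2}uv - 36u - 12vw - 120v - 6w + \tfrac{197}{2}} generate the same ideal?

For a fixed monomial order, each ideal has a unique reduced Gröbner basis; comparing bases decides equality.
Buchberger on the first generating set:
f_1 = \tfrac{4}{3}uv - 3u - 10v - 2w + \tfrac{25}{3}, LT = uv.
f_2 = 4w, LT = w.
f_3 = -\tfrac{1}{2}uv - 4vw + 6w - \tfrac{1}{2}, LT = uv.

S(f_1,f_3): lcm = uv. S = -\tfrac{9}{4}u - 8vw - \tfrac{15}{2}v + \tfrac{21}{2}w + \tfrac{21}{4}.
  leading term u: no divisor's leading term divides it; move -\tfrac{9}{4}u to the remainder.
  leading term vw: subtract (-2v)·f_2 from -8vw - \tfrac{15}{2}v + \tfrac{21}{2}w + \tfrac{21}{4} → -\tfrac{15}{2}v + \tfrac{21}{2}w + \tfrac{21}{4}
  leading term v: no divisor's leading term divides it; move -\tfrac{15}{2}v to the remainder.
  leading term w: subtract (\tfrac{21}{8})·f_2 from \tfrac{21}{2}w + \tfrac{21}{4} → \tfrac{21}{4}
  leading term 1: no divisor's leading term divides it; move \tfrac{21}{4} to the remainder.
  remainder -\tfrac{9}{4}u - \tfrac{15}{2}v + \tfrac{21}{4} ≠ 0; add g_4 = -\tfrac{9}{4}u - \tfrac{15}{2}v + \tfrac{21}{4} to the basis.

S(f_1,g_4): lcm = uv. S = -\tfrac{9}{4}u - \tfrac{10}{3}v^{2} - \tfrac{31}{6}v - \tfrac{3}{2}w + \tfrac{25}{4}.
  leading term u: subtract (1)·g_4 from -\tfrac{9}{4}u - \tfrac{10}{3}v^{2} - \tfrac{31}{6}v - \tfrac{3}{2}w + \tfrac{25}{4} → -\tfrac{10}{3}v^{2} + \tfrac{7}{3}v - \tfrac{3}{2}w + 1
  leading term v^{2}: no divisor's leading term divides it; move -\tfrac{10}{3}v^{2} to the remainder.
  leading term v: no divisor's leading term divides it; move \tfrac{7}{3}v to the remainder.
  leading term w: subtract (-\tfrac{3}{8})·f_2 from -\tfrac{3}{2}w + 1 → 1
  leading term 1: no divisor's leading term divides it; move 1 to the remainder.
  remainder -\tfrac{10}{3}v^{2} + \tfrac{7}{3}v + 1 ≠ 0; add g_5 = -\tfrac{10}{3}v^{2} + \tfrac{7}{3}v + 1 to the basis.

The other S-polynomials (S(f_1,f_2), S(f_2,f_3), S(f_2,g_4), S(f_3,g_4), S(f_1,g_5), S(f_2,g_5), S(f_3,g_5), S(g_4,g_5)) all reduce to 0 modulo the current basis, so we have a Gröbner basis.
Inter-reduce: drop elements whose leading term is divisible by another's, tail-reduce, and make monic.
Reduced Gröbner basis: {u + \tfrac{10}{3}v - \tfrac{7}{3}, v^{2} - \tfrac{7}{10}v - \tfrac{3}{10}, w}.

Buchberger on the second generating set:
h_1 = -\tfrac{4}{3}uv + 3u + 10v + 26w - \tfrac{25}{3}, LT = uv.
h_2 = -\tfrac{28}{3}uv + 21u + 70v - 2w - \tfrac{175}{3}, LT = uv.
h_3 = \tfrac{29}{2}uv - 36u - 12vw - 120v - 6w + \tfrac{197}{2}, LT = uv.

S(h_1,h_2): lcm = uv. S = -\tfrac{138}{7}w.
  leading term w: no divisor's leading term divides it; move -\tfrac{138}{7}w to the remainder.
  remainder -\tfrac{138}{7}w ≠ 0; add k_4 = -\tfrac{138}{7}w to the basis.

S(h_1,h_3): lcm = uv. S = \tfrac{27}{116}u + \tfrac{24}{29}vw + \tfrac{45}{58}v - \tfrac{1107}{58}w - \tfrac{63}{116}.
  leading term u: no divisor's leading term divides it; move \tfrac{27}{116}u to the remainder.
  leading term vw: subtract (-\tfrac{28}{667}v)·k_4 from \tfrac{24}{29}vw + \tfrac{45}{58}v - \tfrac{1107}{58}w - \tfrac{63}{116} → \tfrac{45}{58}v - \tfrac{1107}{58}w - \tfrac{63}{116}
  leading term v: no divisor's leading term divides it; move \tfrac{45}{58}v to the remainder.
  leading term w: subtract (\tfrac{2583}{2668})·k_4 from -\tfrac{1107}{58}w - \tfrac{63}{116} → -\tfrac{63}{116}
  leading term 1: no divisor's leading term divides it; move -\tfrac{63}{116} to the remainder.
  remainder \tfrac{27}{116}u + \tfrac{45}{58}v - \tfrac{63}{116} ≠ 0; add k_5 = \tfrac{27}{116}u + \tfrac{45}{58}v - \tfrac{63}{116} to the basis.

S(h_1,k_5): lcm = uv. S = -\tfrac{9}{4}u - \tfrac{10}{3}v^{2} - \tfrac{31}{6}v - \tfrac{39}{2}w + \tfrac{25}{4}.
  leading term u: subtract (-\tfrac{29}{3})·k_5 from -\tfrac{9}{4}u - \tfrac{10}{3}v^{2} - \tfrac{31}{6}v - \tfrac{39}{2}w + \tfrac{25}{4} → -\tfrac{10}{3}v^{2} + \tfrac{7}{3}v - \tfrac{39}{2}w + 1
  leading term v^{2}: no divisor's leading term divides it; move -\tfrac{10}{3}v^{2} to the remainder.
  leading term v: no divisor's leading term divides it; move \tfrac{7}{3}v to the remainder.
  leading term w: subtract (\tfrac{91}{92})·k_4 from -\tfrac{39}{2}w + 1 → 1
  leading term 1: no divisor's leading term divides it; move 1 to the remainder.
  remainder -\tfrac{10}{3}v^{2} + \tfrac{7}{3}v + 1 ≠ 0; add k_6 = -\tfrac{10}{3}v^{2} + \tfrac{7}{3}v + 1 to the basis.

The other S-polynomials (S(h_2,h_3), S(h_1,k_4), S(h_2,k_4), S(h_3,k_4), S(h_2,k_5), S(h_3,k_5), S(k_4,k_5), S(h_1,k_6), S(h_2,k_6), S(h_3,k_6), S(k_4,k_6), S(k_5,k_6)) all reduce to 0 modulo the current basis, so we have a Gröbner basis.
Inter-reduce: drop elements whose leading term is divisible by another's, tail-reduce, and make monic.
Reduced Gröbner basis: {u + \tfrac{10}{3}v - \tfrac{7}{3}, v^{2} - \tfrac{7}{10}v - \tfrac{3}{10}, w}.

The two bases agree; hence the ideals are identical.
The choice of monomial ordering does not affect the verdict — as long as both bases are computed under the same ordering, their equality decides ideal equality.

Yes, the ideals are equal.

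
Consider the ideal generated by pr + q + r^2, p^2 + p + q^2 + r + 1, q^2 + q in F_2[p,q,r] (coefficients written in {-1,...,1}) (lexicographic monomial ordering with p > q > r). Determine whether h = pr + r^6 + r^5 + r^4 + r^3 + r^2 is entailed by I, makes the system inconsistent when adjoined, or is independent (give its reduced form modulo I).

pr + r^6 + r^5 + r^4 + r^3 + r^2 lies in I (it reduces to 0).

First compute the reduced Gröbner basis of I by Buchberger's algorithm.
f_1 = pr + q + r^2, LT = pr.
f_2 = p^2 + p + q^2 + r + 1, LT = p^2.
f_3 = q^2 + q, LT = q^2.

S(f_1,f_2): lcm = p^2r. S = pq + pr^2 + pr + q^2r + r^2 + r.
  reduce S modulo (f_1, f_2, f_3):
  remainder pq + q + r^3 + r ≠ 0; add k_4 = pq + q + r^3 + r to the basis.

S(f_1,k_4): lcm = pqr. S = q^2 + qr^2 + qr + r^4 + r^2.
  reduce S modulo (f_1, f_2, f_3, k_4):
  remainder qr^2 + qr + q + r^4 + r^2 ≠ 0; add k_5 = qr^2 + qr + q + r^4 + r^2 to the basis.

S(f_3,k_4): lcm = pq^2. S = pq + q^2 + qr^3 + qr.
  reduce S modulo (f_1, f_2, f_3, k_4, k_5):
  remainder qr + q + r^5 + r^4 + r^2 + r ≠ 0; add k_6 = qr + q + r^5 + r^4 + r^2 + r to the basis.

S(f_3,k_5): lcm = q^2r^2. S = q^2r + q^2 + qr^4.
  reduce S modulo (f_1, f_2, f_3, k_4, k_5, k_6):
  remainder q + r^6 + r^5 + r^4 + r^3 ≠ 0; add k_7 = q + r^6 + r^5 + r^4 + r^3 to the basis.

S(f_3,k_6): lcm = q^2r. S = q^2 + qr^5 + qr^4 + qr^2.
  reduce S modulo (f_1, f_2, f_3, k_4, k_5, k_6, k_7):
  remainder r^7 + r^5 + r^4 + r^3 + r^2 + r ≠ 0; add k_8 = r^7 + r^5 + r^4 + r^3 + r^2 + r to the basis.

The other S-polynomials (S(f_1,f_3), S(f_2,f_3), S(f_2,k_4), S(f_1,k_5), S(f_2,k_5), S(k_4,k_5), S(f_1,k_6), S(f_2,k_6), S(k_4,k_6), S(k_5,k_6), S(f_1,k_7), S(f_2,k_7), S(f_3,k_7), S(k_4,k_7), S(k_5,k_7), S(k_6,k_7), S(f_1,k_8), S(f_2,k_8), S(f_3,k_8), S(k_4,k_8), S(k_5,k_8), S(k_6,k_8), S(k_7,k_8)) all reduce to 0 modulo the current basis, so we have a Gröbner basis.
Inter-reduce: drop elements whose leading term is divisible by another's, tail-reduce, and make monic.
Reduced Gröbner basis: {p^2 + p + r^6 + r^5 + r^4 + r^3 + r + 1, pr + r^6 + r^5 + r^4 + r^3 + r^2, q + r^6 + r^5 + r^4 + r^3, r^7 + r^5 + r^4 + r^3 + r^2 + r}.
Label its elements g_1 = p^2 + p + r^6 + r^5 + r^4 + r^3 + r + 1, g_2 = pr + r^6 + r^5 + r^4 + r^3 + r^2, g_3 = q + r^6 + r^5 + r^4 + r^3, g_4 = r^7 + r^5 + r^4 + r^3 + r^2 + r.

Reduce h = pr + r^6 + r^5 + r^4 + r^3 + r^2 modulo G:
  leading term pr: subtract (1)·g_2 from pr + r^6 + r^5 + r^4 + r^3 + r^2 → 0
  normal form = 0.
Since the normal form is 0, h ∈ I.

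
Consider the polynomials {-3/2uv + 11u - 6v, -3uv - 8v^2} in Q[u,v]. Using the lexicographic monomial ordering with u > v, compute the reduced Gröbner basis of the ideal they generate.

f_1 = -3/2uv + 11u - 6v, LT = uv.
f_2 = -3uv - 8v^2, LT = uv.

S(f_1,f_2): lcm = uv. S = -22/3u - 8/3v^2 + 4v.
  leading term u: no divisor's leading term divides it; move -22/3u to the remainder.
  leading term v^2: no divisor's leading term divides it; move -8/3v^2 to the remainder.
  leading term v: no divisor's leading term divides it; move 4v to the remainder.
  remainder -22/3u - 8/3v^2 + 4v ≠ 0; add g_3 = -22/3u - 8/3v^2 + 4v to the basis.

S(f_1,g_3): lcm = uv. S = -22/3u - 4/11v^3 + 6/11v^2 + 4v.
  leading term u: subtract (1)·g_3 from -22/3u - 4/11v^3 + 6/11v^2 + 4v → -4/11v^3 + 106/33v^2
  leading term v^3: no divisor's leading term divides it; move -4/11v^3 to the remainder.
  leading term v^2: no divisor's leading term divides it; move 106/33v^2 to the remainder.
  remainder -4/11v^3 + 106/33v^2 ≠ 0; add g_4 = -4/11v^3 + 106/33v^2 to the basis.

The other S-polynomials (S(f_2,g_3), S(f_1,g_4), S(f_2,g_4), S(g_3,g_4)) all reduce to 0 modulo the current basis, so we have a Gröbner basis.
Inter-reduce: drop elements whose leading term is divisible by another's, tail-reduce, and make monic.

G = {u + 4/11v^2 - 6/11v, v^3 - 53/6v^2}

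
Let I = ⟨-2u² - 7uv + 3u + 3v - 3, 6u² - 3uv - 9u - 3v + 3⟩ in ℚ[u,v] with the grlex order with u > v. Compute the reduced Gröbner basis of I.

f_1 = -2u² - 7uv + 3u + 3v - 3, LT = u².
f_2 = 6u² - 3uv - 9u - 3v + 3, LT = u².

S(f_1,f_2): lcm = u². S = 4uv - v + 1.
  reduce S modulo (f_1, f_2):
  remainder 4uv - v + 1 ≠ 0; add g_3 = 4uv - v + 1 to the basis.

S(f_1,g_3): lcm = u²v. S = 7/2uv² - 5/4uv - 3/2v² - ¼u + 3/2v.
  reduce S modulo (f_1, f_2, g_3):
  remainder -⅝v² - ¼u + 5/16v + 5/16 ≠ 0; add g_4 = -⅝v² - ¼u + 5/16v + 5/16 to the basis.

The other S-polynomials (S(f_2,g_3), S(f_1,g_4), S(f_2,g_4), S(g_3,g_4)) all reduce to 0 modulo the current basis, so we have a Gröbner basis.
Inter-reduce: drop elements whose leading term is divisible by another's, tail-reduce, and make monic.

G = {u² - 3/2u - ⅝v + ⅝, uv - ¼v + ¼, v² + ⅖u - ½v - ½}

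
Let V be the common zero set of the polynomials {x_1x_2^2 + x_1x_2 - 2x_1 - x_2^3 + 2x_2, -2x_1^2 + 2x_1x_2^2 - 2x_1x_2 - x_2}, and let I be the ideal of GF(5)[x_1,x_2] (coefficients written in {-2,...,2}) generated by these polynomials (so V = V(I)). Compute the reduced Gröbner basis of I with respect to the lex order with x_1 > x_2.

G = {x_1 - x_2^6 - x_2^5 + 2x_2^3 - 2x_2^2 + x_2, x_2^7 - x_2^6 + 2x_2^5 - x_2^2 - 2x_2}

f_1 = x_1x_2^2 + x_1x_2 - 2x_1 - x_2^3 + 2x_2, LT = x_1x_2^2.
f_2 = -2x_1^2 + 2x_1x_2^2 - 2x_1x_2 - x_2, LT = x_1^2.

S(f_1,f_2): lcm = x_1^2x_2^2. S = x_1^2x_2 - 2x_1^2 + x_1x_2^4 - 2x_1x_2^3 + 2x_1x_2 + 2x_2^3.
  leading term x_1^2x_2: subtract (2x_2)·f_2 from x_1^2x_2 - 2x_1^2 + x_1x_2^4 - 2x_1x_2^3 + 2x_1x_2 + 2x_2^3 → -2x_1^2 + x_1x_2^4 - x_1x_2^3 - x_1x_2^2 + 2x_1x_2 + 2x_2^3 + 2x_2^2
  leading term x_1^2: subtract (1)·f_2 from -2x_1^2 + x_1x_2^4 - x_1x_2^3 - x_1x_2^2 + 2x_1x_2 + 2x_2^3 + 2x_2^2 → x_1x_2^4 - x_1x_2^3 + 2x_1x_2^2 - x_1x_2 + 2x_2^3 + 2x_2^2 + x_2
  leading term x_1x_2^4: subtract (x_2^2)·f_1 from x_1x_2^4 - x_1x_2^3 + 2x_1x_2^2 - x_1x_2 + 2x_2^3 + 2x_2^2 + x_2 → -2x_1x_2^3 - x_1x_2^2 - x_1x_2 + x_2^5 + 2x_2^2 + x_2
  leading term x_1x_2^3: subtract (-2x_2)·f_1 from -2x_1x_2^3 - x_1x_2^2 - x_1x_2 + x_2^5 + 2x_2^2 + x_2 → x_1x_2^2 + x_2^5 - 2x_2^4 + x_2^2 + x_2
  leading term x_1x_2^2: subtract (1)·f_1 from x_1x_2^2 + x_2^5 - 2x_2^4 + x_2^2 + x_2 → -x_1x_2 + 2x_1 + x_2^5 - 2x_2^4 + x_2^3 + x_2^2 - x_2
  leading term x_1x_2: no divisor's leading term divides it; move -x_1x_2 to the remainder.
  leading term x_1: no divisor's leading term divides it; move 2x_1 to the remainder.
  leading term x_2^5: no divisor's leading term divides it; move x_2^5 to the remainder.
  leading term x_2^4: no divisor's leading term divides it; move -2x_2^4 to the remainder.
  leading term x_2^3: no divisor's leading term divides it; move x_2^3 to the remainder.
  leading term x_2^2: no divisor's leading term divides it; move x_2^2 to the remainder.
  leading term x_2: no divisor's leading term divides it; move -x_2 to the remainder.
  remainder -x_1x_2 + 2x_1 + x_2^5 - 2x_2^4 + x_2^3 + x_2^2 - x_2 ≠ 0; add g_3 = -x_1x_2 + 2x_1 + x_2^5 - 2x_2^4 + x_2^3 + x_2^2 - x_2 to the basis.

S(f_1,g_3): lcm = x_1x_2^2. S = -2x_1x_2 - 2x_1 + x_2^6 - 2x_2^5 + x_2^4 - x_2^2 + 2x_2.
  leading term x_1x_2: subtract (2)·g_3 from -2x_1x_2 - 2x_1 + x_2^6 - 2x_2^5 + x_2^4 - x_2^2 + 2x_2 → -x_1 + x_2^6 + x_2^5 - 2x_2^3 + 2x_2^2 - x_2
  leading term x_1: no divisor's leading term divides it; move -x_1 to the remainder.
  leading term x_2^6: no divisor's leading term divides it; move x_2^6 to the remainder.
  leading term x_2^5: no divisor's leading term divides it; move x_2^5 to the remainder.
  leading term x_2^3: no divisor's leading term divides it; move -2x_2^3 to the remainder.
  leading term x_2^2: no divisor's leading term divides it; move 2x_2^2 to the remainder.
  leading term x_2: no divisor's leading term divides it; move -x_2 to the remainder.
  remainder -x_1 + x_2^6 + x_2^5 - 2x_2^3 + 2x_2^2 - x_2 ≠ 0; add g_4 = -x_1 + x_2^6 + x_2^5 - 2x_2^3 + 2x_2^2 - x_2 to the basis.

S(f_1,g_4): lcm = x_1x_2^2. S = x_1x_2 - 2x_1 + x_2^8 + x_2^7 - 2x_2^5 + 2x_2^4 - 2x_2^3 + 2x_2.
  leading term x_1x_2: subtract (-1)·g_3 from x_1x_2 - 2x_1 + x_2^8 + x_2^7 - 2x_2^5 + 2x_2^4 - 2x_2^3 + 2x_2 → x_2^8 + x_2^7 - x_2^5 - x_2^3 + x_2^2 + x_2
  leading term x_2^8: no divisor's leading term divides it; move x_2^8 to the remainder.
  leading term x_2^7: no divisor's leading term divides it; move x_2^7 to the remainder.
  leading term x_2^5: no divisor's leading term divides it; move -x_2^5 to the remainder.
  leading term x_2^3: no divisor's leading term divides it; move -x_2^3 to the remainder.
  leading term x_2^2: no divisor's leading term divides it; move x_2^2 to the remainder.
  leading term x_2: no divisor's leading term divides it; move x_2 to the remainder.
  remainder x_2^8 + x_2^7 - x_2^5 - x_2^3 + x_2^2 + x_2 ≠ 0; add g_5 = x_2^8 + x_2^7 - x_2^5 - x_2^3 + x_2^2 + x_2 to the basis.

S(f_2,g_4): lcm = x_1^2. S = x_1x_2^6 + x_1x_2^5 - 2x_1x_2^3 + x_1x_2^2 - 2x_2.
  leading term x_1x_2^6: subtract (x_2^4)·f_1 from x_1x_2^6 + x_1x_2^5 - 2x_1x_2^3 + x_1x_2^2 - 2x_2 → 2x_1x_2^4 - 2x_1x_2^3 + x_1x_2^2 + x_2^7 - 2x_2^5 - 2x_2
  leading term x_1x_2^4: subtract (2x_2^2)·f_1 from 2x_1x_2^4 - 2x_1x_2^3 + x_1x_2^2 + x_2^7 - 2x_2^5 - 2x_2 → x_1x_2^3 + x_2^7 + x_2^3 - 2x_2
  leading term x_1x_2^3: subtract (x_2)·f_1 from x_1x_2^3 + x_2^7 + x_2^3 - 2x_2 → -x_1x_2^2 + 2x_1x_2 + x_2^7 + x_2^4 + x_2^3 - 2x_2^2 - 2x_2
  leading term x_1x_2^2: subtract (-1)·f_1 from -x_1x_2^2 + 2x_1x_2 + x_2^7 + x_2^4 + x_2^3 - 2x_2^2 - 2x_2 → -2x_1x_2 - 2x_1 + x_2^7 + x_2^4 - 2x_2^2
  leading term x_1x_2: subtract (2)·g_3 from -2x_1x_2 - 2x_1 + x_2^7 + x_2^4 - 2x_2^2 → -x_1 + x_2^7 - 2x_2^5 - 2x_2^3 + x_2^2 + 2x_2
  leading term x_1: subtract (1)·g_4 from -x_1 + x_2^7 - 2x_2^5 - 2x_2^3 + x_2^2 + 2x_2 → x_2^7 - x_2^6 + 2x_2^5 - x_2^2 - 2x_2
  leading term x_2^7: no divisor's leading term divides it; move x_2^7 to the remainder.
  leading term x_2^6: no divisor's leading term divides it; move -x_2^6 to the remainder.
  leading term x_2^5: no divisor's leading term divides it; move 2x_2^5 to the remainder.
  leading term x_2^2: no divisor's leading term divides it; move -x_2^2 to the remainder.
  leading term x_2: no divisor's leading term divides it; move -2x_2 to the remainder.
  remainder x_2^7 - x_2^6 + 2x_2^5 - x_2^2 - 2x_2 ≠ 0; add g_6 = x_2^7 - x_2^6 + 2x_2^5 - x_2^2 - 2x_2 to the basis.

The other S-polynomials (S(f_2,g_3), S(g_3,g_4), S(f_1,g_5), S(f_2,g_5), S(g_3,g_5), S(g_4,g_5), S(f_1,g_6), S(f_2,g_6), S(g_3,g_6), S(g_4,g_6), S(g_5,g_6)) all reduce to 0 modulo the current basis, so we have a Gröbner basis.
Inter-reduce: drop elements whose leading term is divisible by another's, tail-reduce, and make monic.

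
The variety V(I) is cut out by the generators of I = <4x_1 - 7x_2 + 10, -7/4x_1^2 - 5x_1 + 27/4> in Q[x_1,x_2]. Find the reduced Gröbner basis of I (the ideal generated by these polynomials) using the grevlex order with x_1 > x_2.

G = {x_2^2 - 60/49x_2 - 76/49, x_1 - 7/4x_2 + 5/2}

f_1 = 4x_1 - 7x_2 + 10, LT = x_1.
f_2 = -7/4x_1^2 - 5x_1 + 27/4, LT = x_1^2.

S(f_1,f_2): lcm = x_1^2. S = -7/4x_1x_2 - 5/14x_1 + 27/7.
  leading term x_1x_2: subtract (-7/16x_2)·f_1 from -7/4x_1x_2 - 5/14x_1 + 27/7 → -49/16x_2^2 - 5/14x_1 + 35/8x_2 + 27/7
  leading term x_2^2: no divisor's leading term divides it; move -49/16x_2^2 to the remainder.
  leading term x_1: subtract (-5/56)·f_1 from -5/14x_1 + 35/8x_2 + 27/7 → 15/4x_2 + 19/4
  leading term x_2: no divisor's leading term divides it; move 15/4x_2 to the remainder.
  leading term 1: no divisor's leading term divides it; move 19/4 to the remainder.
  remainder -49/16x_2^2 + 15/4x_2 + 19/4 ≠ 0; add g_3 = -49/16x_2^2 + 15/4x_2 + 19/4 to the basis.

The other S-polynomials (S(f_1,g_3), S(f_2,g_3)) all reduce to 0 modulo the current basis, so we have a Gröbner basis.
Inter-reduce: drop elements whose leading term is divisible by another's, tail-reduce, and make monic.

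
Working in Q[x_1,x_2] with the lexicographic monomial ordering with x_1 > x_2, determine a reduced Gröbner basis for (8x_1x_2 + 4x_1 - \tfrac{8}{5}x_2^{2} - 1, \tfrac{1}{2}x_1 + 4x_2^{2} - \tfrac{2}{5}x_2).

G = {x_1 + 8x_2^{2} - \tfrac{4}{5}x_2, x_2^{3} + \tfrac{17}{40}x_2^{2} - \tfrac{1}{20}x_2 + \tfrac{1}{64}}

f_1 = 8x_1x_2 + 4x_1 - \tfrac{8}{5}x_2^{2} - 1, LT = x_1x_2.
f_2 = \tfrac{1}{2}x_1 + 4x_2^{2} - \tfrac{2}{5}x_2, LT = x_1.

S(f_1,f_2): lcm = x_1x_2. S = \tfrac{1}{2}x_1 - 8x_2^{3} + \tfrac{3}{5}x_2^{2} - \tfrac{1}{8}.
  leading term x_1: subtract (1)·f_2 from \tfrac{1}{2}x_1 - 8x_2^{3} + \tfrac{3}{5}x_2^{2} - \tfrac{1}{8} → -8x_2^{3} - \tfrac{17}{5}x_2^{2} + \tfrac{2}{5}x_2 - \tfrac{1}{8}
  leading term x_2^{3}: no divisor's leading term divides it; move -8x_2^{3} to the remainder.
  leading term x_2^{2}: no divisor's leading term divides it; move -\tfrac{17}{5}x_2^{2} to the remainder.
  leading term x_2: no divisor's leading term divides it; move \tfrac{2}{5}x_2 to the remainder.
  leading term 1: no divisor's leading term divides it; move -\tfrac{1}{8} to the remainder.
  remainder -8x_2^{3} - \tfrac{17}{5}x_2^{2} + \tfrac{2}{5}x_2 - \tfrac{1}{8} ≠ 0; add g_3 = -8x_2^{3} - \tfrac{17}{5}x_2^{2} + \tfrac{2}{5}x_2 - \tfrac{1}{8} to the basis.

The other S-polynomials (S(f_1,g_3), S(f_2,g_3)) all reduce to 0 modulo the current basis, so we have a Gröbner basis.
Inter-reduce: drop elements whose leading term is divisible by another's, tail-reduce, and make monic.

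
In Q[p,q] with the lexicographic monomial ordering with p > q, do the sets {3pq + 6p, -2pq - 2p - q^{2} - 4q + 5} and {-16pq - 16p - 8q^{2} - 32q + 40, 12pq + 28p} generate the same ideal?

No, the ideals differ.

Equality of ideals is decidable: compute both reduced Gröbner bases (unique for the ordering) and check whether they agree.
Buchberger on the first generating set:
f_1 = 3pq + 6p, LT = pq.
f_2 = -2pq - 2p - q^{2} - 4q + 5, LT = pq.

S(f_1,f_2): lcm = pq. S = p - \tfrac{1}{2}q^{2} - 2q + \tfrac{5}{2}.
  reduce S modulo (f_1, f_2):
  remainder p - \tfrac{1}{2}q^{2} - 2q + \tfrac{5}{2} ≠ 0; add g_3 = p - \tfrac{1}{2}q^{2} - 2q + \tfrac{5}{2} to the basis.

S(f_1,g_3): lcm = pq. S = 2p + \tfrac{1}{2}q^{3} + 2q^{2} - \tfrac{5}{2}q.
  reduce S modulo (f_1, f_2, g_3):
  remainder \tfrac{1}{2}q^{3} + 3q^{2} + \tfrac{3}{2}q - 5 ≠ 0; add g_4 = \tfrac{1}{2}q^{3} + 3q^{2} + \tfrac{3}{2}q - 5 to the basis.

The other S-polynomials (S(f_2,g_3), S(f_1,g_4), S(f_2,g_4), S(g_3,g_4)) all reduce to 0 modulo the current basis, so we have a Gröbner basis.
Inter-reduce: drop elements whose leading term is divisible by another's, tail-reduce, and make monic.
Reduced Gröbner basis: {p - \tfrac{1}{2}q^{2} - 2q + \tfrac{5}{2}, q^{3} + 6q^{2} + 3q - 10}.

Buchberger on the second generating set:
h_1 = -16pq - 16p - 8q^{2} - 32q + 40, LT = pq.
h_2 = 12pq + 28p, LT = pq.

S(h_1,h_2): lcm = pq. S = -\tfrac{4}{3}p + \tfrac{1}{2}q^{2} + 2q - \tfrac{5}{2}.
  reduce S modulo (h_1, h_2):
  remainder -\tfrac{4}{3}p + \tfrac{1}{2}q^{2} + 2q - \tfrac{5}{2} ≠ 0; add k_3 = -\tfrac{4}{3}p + \tfrac{1}{2}q^{2} + 2q - \tfrac{5}{2} to the basis.

S(h_1,k_3): lcm = pq. S = p + \tfrac{3}{8}q^{3} + 2q^{2} + \tfrac{1}{8}q - \tfrac{5}{2}.
  reduce S modulo (h_1, h_2, k_3):
  remainder \tfrac{3}{8}q^{3} + \tfrac{19}{8}q^{2} + \tfrac{13}{8}q - \tfrac{35}{8} ≠ 0; add k_4 = \tfrac{3}{8}q^{3} + \tfrac{19}{8}q^{2} + \tfrac{13}{8}q - \tfrac{35}{8} to the basis.

The other S-polynomials (S(h_2,k_3), S(h_1,k_4), S(h_2,k_4), S(k_3,k_4)) all reduce to 0 modulo the current basis, so we have a Gröbner basis.
Inter-reduce: drop elements whose leading term is divisible by another's, tail-reduce, and make monic.
Reduced Gröbner basis: {p - \tfrac{3}{8}q^{2} - \tfrac{3}{2}q + \tfrac{15}{8}, q^{3} + \tfrac{19}{3}q^{2} + \tfrac{13}{3}q - \tfrac{35}{3}}.

Since the reduced bases disagree, the two ideals are not the same.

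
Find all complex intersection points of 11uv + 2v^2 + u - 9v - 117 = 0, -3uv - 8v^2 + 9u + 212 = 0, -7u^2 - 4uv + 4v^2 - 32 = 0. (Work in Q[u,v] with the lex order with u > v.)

{(2, 5)}

Compute a lex Gröbner basis by Buchberger's algorithm.
f_1 = 11uv + u + 2v^2 - 9v - 117, LT = uv.
f_2 = -3uv + 9u - 8v^2 + 212, LT = uv.
f_3 = -7u^2 - 4uv + 4v^2 - 32, LT = u^2.

S(f_1,f_2): lcm = uv. S = 34/11u - 82/33v^2 - 9/11v + 1981/33.
  reduce S modulo (f_1, f_2, f_3):
  remainder 34/11u - 82/33v^2 - 9/11v + 1981/33 ≠ 0; add h_4 = 34/11u - 82/33v^2 - 9/11v + 1981/33 to the basis.

S(f_1,f_3): lcm = u^2v. S = 1/11u^2 - 30/77uv^2 - 9/11uv - 117/11u + 4/7v^3 - 32/7v.
  reduce S modulo (f_1, f_2, f_3, h_4):
  remainder 544/847v^3 - 371704/43197v^2 - 175579/14399v + 768935/3927 ≠ 0; add h_5 = 544/847v^3 - 371704/43197v^2 - 175579/14399v + 768935/3927 to the basis.

S(f_2,f_3): lcm = u^2v. S = -3u^2 + 44/21uv^2 - 212/3u + 4/7v^3 - 32/7v.
  reduce S modulo (f_1, f_2, f_3, h_4, h_5):
  remainder -994957/18207v^2 + 186187/48552v + 196198595/145656 ≠ 0; add h_6 = -994957/18207v^2 + 186187/48552v + 196198595/145656 to the basis.

S(f_1,h_4): lcm = uv. S = 1/11u + 41/51v^3 + 167/374v^2 - 22709/1122v - 117/11.
  reduce S modulo (f_1, f_2, f_3, h_4, h_5, h_6):
  remainder -3377811041/811884912v + 16889055205/811884912 ≠ 0; add h_7 = -3377811041/811884912v + 16889055205/811884912 to the basis.

The other S-polynomials (S(f_2,h_4), S(f_3,h_4), S(f_1,h_5), S(f_2,h_5), S(f_3,h_5), S(h_4,h_5), S(f_1,h_6), S(f_2,h_6), S(f_3,h_6), S(h_4,h_6), S(h_5,h_6), S(f_1,h_7), S(f_2,h_7), S(f_3,h_7), S(h_4,h_7), S(h_5,h_7), S(h_6,h_7)) all reduce to 0 modulo the current basis, so we have a Gröbner basis.
Inter-reduce: drop elements whose leading term is divisible by another's, tail-reduce, and make monic.
Reduced Gröbner basis: {u - 2, v - 5}.

Since the basis is lex-ordered, v - 5 is univariate in v. Its roots are {5}. Back-substituting each root into the other basis elements fixes the other coordinates.
  v = 5: the earlier basis element becomes u - 2 = 0, giving u = 2 — point (2, 5).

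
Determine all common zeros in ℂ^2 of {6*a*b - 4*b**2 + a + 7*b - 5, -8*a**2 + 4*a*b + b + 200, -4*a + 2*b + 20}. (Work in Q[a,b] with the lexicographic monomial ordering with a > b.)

{(5, 0)}

Compute a lex Gröbner basis by Buchberger's algorithm.
f_1 = 6*a*b + a - 4*b**2 + 7*b - 5, LT = a*b.
f_2 = -8*a**2 + 4*a*b + b + 200, LT = a**2.
f_3 = -4*a + 2*b + 20, LT = a.

S(f_1,f_2): lcm = a**2*b. S = 1/6*a**2 - 1/6*a*b**2 + 7/6*a*b - 5/6*a + 1/8*b**2 + 25*b.
  leading term a**2: subtract (-1/48)·f_2 from 1/6*a**2 - 1/6*a*b**2 + 7/6*a*b - 5/6*a + 1/8*b**2 + 25*b → -1/6*a*b**2 + 5/4*a*b - 5/6*a + 1/8*b**2 + 1201/48*b + 25/6
  leading term a*b**2: subtract (-1/36*b)·f_1 from -1/6*a*b**2 + 5/4*a*b - 5/6*a + 1/8*b**2 + 1201/48*b + 25/6 → 23/18*a*b - 5/6*a - 1/9*b**3 + 23/72*b**2 + 3583/144*b + 25/6
  leading term a*b: subtract (23/108)·f_1 from 23/18*a*b - 5/6*a - 1/9*b**3 + 23/72*b**2 + 3583/144*b + 25/6 → -113/108*a - 1/9*b**3 + 253/216*b**2 + 10105/432*b + 565/108
  leading term a: subtract (113/432)·f_3 from -113/108*a - 1/9*b**3 + 253/216*b**2 + 10105/432*b + 565/108 → -1/9*b**3 + 253/216*b**2 + 3293/144*b
  leading term b**3: no divisor's leading term divides it; move -1/9*b**3 to the remainder.
  leading term b**2: no divisor's leading term divides it; move 253/216*b**2 to the remainder.
  leading term b: no divisor's leading term divides it; move 3293/144*b to the remainder.
  remainder -1/9*b**3 + 253/216*b**2 + 3293/144*b ≠ 0; add h_4 = -1/9*b**3 + 253/216*b**2 + 3293/144*b to the basis.

S(f_1,f_3): lcm = a*b. S = 1/6*a - 1/6*b**2 + 37/6*b - 5/6.
  leading term a: subtract (-1/24)·f_3 from 1/6*a - 1/6*b**2 + 37/6*b - 5/6 → -1/6*b**2 + 25/4*b
  leading term b**2: no divisor's leading term divides it; move -1/6*b**2 to the remainder.
  leading term b: no divisor's leading term divides it; move 25/4*b to the remainder.
  remainder -1/6*b**2 + 25/4*b ≠ 0; add h_5 = -1/6*b**2 + 25/4*b to the basis.

S(f_2,f_3): lcm = a**2. S = 5*a - 1/8*b - 25.
  leading term a: subtract (-5/4)·f_3 from 5*a - 1/8*b - 25 → 19/8*b
  leading term b: no divisor's leading term divides it; move 19/8*b to the remainder.
  remainder 19/8*b ≠ 0; add h_6 = 19/8*b to the basis.

The other S-polynomials (S(f_1,h_4), S(f_2,h_4), S(f_3,h_4), S(f_1,h_5), S(f_2,h_5), S(f_3,h_5), S(h_4,h_5), S(f_1,h_6), S(f_2,h_6), S(f_3,h_6), S(h_4,h_6), S(h_5,h_6)) all reduce to 0 modulo the current basis, so we have a Gröbner basis.
Inter-reduce: drop elements whose leading term is divisible by another's, tail-reduce, and make monic.
Reduced Gröbner basis: {a - 5, b}.

The lex basis is triangular: the last element involves only b. Solving b = 0 gives b ∈ {0}; substituting each value into the earlier elements determines the remaining variables.
  b = 0: the earlier basis element becomes a - 5 = 0, giving a = 5 — point (5, 0).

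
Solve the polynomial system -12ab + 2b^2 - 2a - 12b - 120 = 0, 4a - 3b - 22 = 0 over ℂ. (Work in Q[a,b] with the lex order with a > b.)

Compute a lex Gröbner basis by Buchberger's algorithm.
f_1 = -12ab - 2a + 2b^2 - 12b - 120, LT = ab.
f_2 = 4a - 3b - 22, LT = a.

S(f_1,f_2): lcm = ab. S = 1/6a + 7/12b^2 + 13/2b + 10.
  leading term a: subtract (1/24)·f_2 from 1/6a + 7/12b^2 + 13/2b + 10 → 7/12b^2 + 53/8b + 131/12
  leading term b^2: no divisor's leading term divides it; move 7/12b^2 to the remainder.
  leading term b: no divisor's leading term divides it; move 53/8b to the remainder.
  leading term 1: no divisor's leading term divides it; move 131/12 to the remainder.
  remainder 7/12b^2 + 53/8b + 131/12 ≠ 0; add h_3 = 7/12b^2 + 53/8b + 131/12 to the basis.

The other S-polynomials (S(f_1,h_3), S(f_2,h_3)) all reduce to 0 modulo the current basis, so we have a Gröbner basis.
Inter-reduce: drop elements whose leading term is divisible by another's, tail-reduce, and make monic.
Reduced Gröbner basis: {a - 3/4b - 11/2, b^2 + 159/14b + 131/7}.

From the last basis element, b^2 + 159/14b + 131/7 = 0, so b takes values in {-131/14, -2}. Each choice, substituted upward through the basis, yields the corresponding point(s) of the solution set.
  b = -131/14: the earlier basis element becomes a + 85/56 = 0, giving a = -85/56 — point (-85/56, -131/14).
  b = -2: the earlier basis element becomes a - 4 = 0, giving a = 4 — point (4, -2).
Check: every point annihilates each of the original generators.
Zero-dimensionality of the ideal guarantees finitely many solutions over ℂ.

{(-85/56, -131/14), (4, -2)}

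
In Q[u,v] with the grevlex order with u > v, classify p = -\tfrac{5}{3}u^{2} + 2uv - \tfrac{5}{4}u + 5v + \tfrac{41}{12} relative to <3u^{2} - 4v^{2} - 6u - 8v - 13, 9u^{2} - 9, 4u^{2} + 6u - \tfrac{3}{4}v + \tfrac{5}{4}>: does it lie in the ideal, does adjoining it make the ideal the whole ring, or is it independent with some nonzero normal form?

-\tfrac{5}{3}u^{2} + 2uv - \tfrac{5}{4}u + 5v + \tfrac{41}{12} lies in I (it reduces to 0).

First compute the reduced Gröbner basis of I by Buchberger's algorithm.
f_1 = 3u^{2} - 4v^{2} - 6u - 8v - 13, LT = u^{2}.
f_2 = 9u^{2} - 9, LT = u^{2}.
f_3 = 4u^{2} + 6u - \tfrac{3}{4}v + \tfrac{5}{4}, LT = u^{2}.

S(f_1,f_2): lcm = u^{2}. S = -\tfrac{4}{3}v^{2} - 2u - \tfrac{8}{3}v - \tfrac{10}{3}.
  leading term v^{2}: no divisor's leading term divides it; move -\tfrac{4}{3}v^{2} to the remainder.
  leading term u: no divisor's leading term divides it; move -2u to the remainder.
  leading term v: no divisor's leading term divides it; move -\tfrac{8}{3}v to the remainder.
  leading term 1: no divisor's leading term divides it; move -\tfrac{10}{3} to the remainder.
  remainder -\tfrac{4}{3}v^{2} - 2u - \tfrac{8}{3}v - \tfrac{10}{3} ≠ 0; add h_4 = -\tfrac{4}{3}v^{2} - 2u - \tfrac{8}{3}v - \tfrac{10}{3} to the basis.

S(f_1,f_3): lcm = u^{2}. S = -\tfrac{4}{3}v^{2} - \tfrac{7}{2}u - \tfrac{119}{48}v - \tfrac{223}{48}.
  leading term v^{2}: subtract (1)·h_4 from -\tfrac{4}{3}v^{2} - \tfrac{7}{2}u - \tfrac{119}{48}v - \tfrac{223}{48} → -\tfrac{3}{2}u + \tfrac{3}{16}v - \tfrac{21}{16}
  leading term u: no divisor's leading term divides it; move -\tfrac{3}{2}u to the remainder.
  leading term v: no divisor's leading term divides it; move \tfrac{3}{16}v to the remainder.
  leading term 1: no divisor's leading term divides it; move -\tfrac{21}{16} to the remainder.
  remainder -\tfrac{3}{2}u + \tfrac{3}{16}v - \tfrac{21}{16} ≠ 0; add h_5 = -\tfrac{3}{2}u + \tfrac{3}{16}v - \tfrac{21}{16} to the basis.

S(f_1,h_5): lcm = u^{2}. S = \tfrac{1}{8}uv - \tfrac{4}{3}v^{2} - \tfrac{23}{8}u - \tfrac{8}{3}v - \tfrac{13}{3}.
  leading term uv: subtract (-\tfrac{1}{12}v)·h_5 from \tfrac{1}{8}uv - \tfrac{4}{3}v^{2} - \tfrac{23}{8}u - \tfrac{8}{3}v - \tfrac{13}{3} → -\tfrac{253}{192}v^{2} - \tfrac{23}{8}u - \tfrac{533}{192}v - \tfrac{13}{3}
  leading term v^{2}: subtract (\tfrac{253}{256})·h_4 from -\tfrac{253}{192}v^{2} - \tfrac{23}{8}u - \tfrac{533}{192}v - \tfrac{13}{3} → -\tfrac{115}{128}u - \tfrac{9}{64}v - \tfrac{133}{128}
  leading term u: subtract (\tfrac{115}{192})·h_5 from -\tfrac{115}{128}u - \tfrac{9}{64}v - \tfrac{133}{128} → -\tfrac{259}{1024}v - \tfrac{259}{1024}
  leading term v: no divisor's leading term divides it; move -\tfrac{259}{1024}v to the remainder.
  leading term 1: no divisor's leading term divides it; move -\tfrac{259}{1024} to the remainder.
  remainder -\tfrac{259}{1024}v - \tfrac{259}{1024} ≠ 0; add h_6 = -\tfrac{259}{1024}v - \tfrac{259}{1024} to the basis.

The other S-polynomials (S(f_2,f_3), S(f_1,h_4), S(f_2,h_4), S(f_3,h_4), S(f_2,h_5), S(f_3,h_5), S(h_4,h_5), S(f_1,h_6), S(f_2,h_6), S(f_3,h_6), S(h_4,h_6), S(h_5,h_6)) all reduce to 0 modulo the current basis, so we have a Gröbner basis.
Inter-reduce: drop elements whose leading term is divisible by another's, tail-reduce, and make monic.
Reduced Gröbner basis: {u + 1, v + 1}.
Label its elements g_1 = u + 1, g_2 = v + 1.

Reduce p = -\tfrac{5}{3}u^{2} + 2uv - \tfrac{5}{4}u + 5v + \tfrac{41}{12} modulo G:
  leading term u^{2}: subtract (-\tfrac{5}{3}u)·g_1 from -\tfrac{5}{3}u^{2} + 2uv - \tfrac{5}{4}u + 5v + \tfrac{41}{12} → 2uv + \tfrac{5}{12}u + 5v + \tfrac{41}{12}
  leading term uv: subtract (2v)·g_1 from 2uv + \tfrac{5}{12}u + 5v + \tfrac{41}{12} → \tfrac{5}{12}u + 3v + \tfrac{41}{12}
  leading term u: subtract (\tfrac{5}{12})·g_1 from \tfrac{5}{12}u + 3v + \tfrac{41}{12} → 3v + 3
  leading term v: subtract (3)·g_2 from 3v + 3 → 0
  normal form = 0.
Since the normal form is 0, p ∈ I.

The remainder on division by a Gröbner basis is unique — it is the normal form.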